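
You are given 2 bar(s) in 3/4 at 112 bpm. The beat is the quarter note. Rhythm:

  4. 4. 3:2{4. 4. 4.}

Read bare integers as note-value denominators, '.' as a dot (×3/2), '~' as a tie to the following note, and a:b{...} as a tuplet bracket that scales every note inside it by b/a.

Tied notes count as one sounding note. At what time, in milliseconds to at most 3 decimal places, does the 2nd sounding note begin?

note 2 onset = 3/2b = 803.571ms

1. 0.0ms @ 0 + 803.571ms (3/2)
2. 803.571ms @ 3/2 + 803.571ms (3/2)
3. 1607.143ms @ 3 + 535.714ms (1)
4. 2142.857ms @ 4 + 535.714ms (1)
5. 2678.571ms @ 5 + 535.714ms (1)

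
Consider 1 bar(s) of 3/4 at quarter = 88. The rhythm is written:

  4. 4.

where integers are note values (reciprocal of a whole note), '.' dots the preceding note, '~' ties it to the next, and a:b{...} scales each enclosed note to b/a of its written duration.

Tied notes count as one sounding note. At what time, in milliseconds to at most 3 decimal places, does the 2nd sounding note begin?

1. 0.0ms @ 0 + 1022.727ms (3/2)
2. 1022.727ms @ 3/2 + 1022.727ms (3/2)

note 2 onset = 3/2b = 1022.727ms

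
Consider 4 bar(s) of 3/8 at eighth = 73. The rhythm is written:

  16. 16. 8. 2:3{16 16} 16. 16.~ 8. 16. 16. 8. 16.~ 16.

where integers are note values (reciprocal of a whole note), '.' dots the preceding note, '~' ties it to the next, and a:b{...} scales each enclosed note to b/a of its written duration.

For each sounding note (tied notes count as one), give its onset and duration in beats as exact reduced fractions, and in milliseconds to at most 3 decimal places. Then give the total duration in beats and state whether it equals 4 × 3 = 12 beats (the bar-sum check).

1) 0.0ms=0b +616.438ms=3/4b
2) 616.438ms=3/4b +616.438ms=3/4b
3) 1232.877ms=3/2b +1232.877ms=3/2b
4) 2465.753ms=3b +616.438ms=3/4b
5) 3082.192ms=15/4b +616.438ms=3/4b
6) 3698.63ms=9/2b +616.438ms=3/4b
7) 4315.068ms=21/4b +1849.315ms=9/4b
8) 6164.384ms=15/2b +616.438ms=3/4b
9) 6780.822ms=33/4b +616.438ms=3/4b
10) 7397.26ms=9b +1232.877ms=3/2b
11) 8630.137ms=21/2b +1232.877ms=3/2b
Σ=12b of 12 (73bpm 3/8) — PASS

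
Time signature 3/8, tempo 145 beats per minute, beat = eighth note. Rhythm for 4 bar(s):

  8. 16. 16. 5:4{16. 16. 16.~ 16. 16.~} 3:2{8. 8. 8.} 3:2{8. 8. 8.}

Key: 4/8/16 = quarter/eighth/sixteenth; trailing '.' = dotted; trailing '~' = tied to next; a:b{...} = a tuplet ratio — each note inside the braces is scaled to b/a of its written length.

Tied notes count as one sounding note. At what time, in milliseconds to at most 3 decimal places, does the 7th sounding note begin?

1. 0.0ms @ 0 + 620.69ms (3/2)
2. 620.69ms @ 3/2 + 310.345ms (3/4)
3. 931.034ms @ 9/4 + 310.345ms (3/4)
4. 1241.379ms @ 3 + 248.276ms (3/5)
5. 1489.655ms @ 18/5 + 248.276ms (3/5)
6. 1737.931ms @ 21/5 + 496.552ms (6/5)
7. 2234.483ms @ 27/5 + 662.069ms (8/5)
8. 2896.552ms @ 7 + 413.793ms (1)
9. 3310.345ms @ 8 + 413.793ms (1)
10. 3724.138ms @ 9 + 413.793ms (1)
11. 4137.931ms @ 10 + 413.793ms (1)
12. 4551.724ms @ 11 + 413.793ms (1)

note 7 onset = 27/5b = 2234.483ms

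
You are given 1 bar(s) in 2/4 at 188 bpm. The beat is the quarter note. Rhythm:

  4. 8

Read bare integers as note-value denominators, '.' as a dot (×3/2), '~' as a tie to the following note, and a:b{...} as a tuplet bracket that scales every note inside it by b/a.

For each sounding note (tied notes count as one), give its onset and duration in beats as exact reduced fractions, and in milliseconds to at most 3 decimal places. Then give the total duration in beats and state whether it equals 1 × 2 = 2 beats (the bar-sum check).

1) 0.0ms=0b +478.723ms=3/2b
2) 478.723ms=3/2b +159.574ms=1/2b
Σ=2b of 2 (188bpm 2/4) — PASS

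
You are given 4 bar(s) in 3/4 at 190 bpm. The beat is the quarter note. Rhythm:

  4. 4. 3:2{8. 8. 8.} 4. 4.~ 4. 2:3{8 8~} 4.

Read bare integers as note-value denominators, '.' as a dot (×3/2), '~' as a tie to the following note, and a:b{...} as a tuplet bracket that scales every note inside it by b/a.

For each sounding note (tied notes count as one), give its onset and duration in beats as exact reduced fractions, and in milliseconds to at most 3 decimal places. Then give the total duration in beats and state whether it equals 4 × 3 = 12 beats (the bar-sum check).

1) 0.0ms=0b +473.684ms=3/2b
2) 473.684ms=3/2b +473.684ms=3/2b
3) 947.368ms=3b +157.895ms=1/2b
4) 1105.263ms=7/2b +157.895ms=1/2b
5) 1263.158ms=4b +157.895ms=1/2b
6) 1421.053ms=9/2b +473.684ms=3/2b
7) 1894.737ms=6b +947.368ms=3b
8) 2842.105ms=9b +236.842ms=3/4b
9) 3078.947ms=39/4b +710.526ms=9/4b
Σ=12b of 12 (190bpm 3/4) — PASS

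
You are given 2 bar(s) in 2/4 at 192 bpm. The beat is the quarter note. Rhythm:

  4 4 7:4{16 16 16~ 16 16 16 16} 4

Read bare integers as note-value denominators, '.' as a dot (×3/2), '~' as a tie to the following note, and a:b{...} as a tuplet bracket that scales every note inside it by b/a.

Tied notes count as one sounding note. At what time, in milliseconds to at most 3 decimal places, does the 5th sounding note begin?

1. 0.0ms @ 0 + 312.5ms (1)
2. 312.5ms @ 1 + 312.5ms (1)
3. 625.0ms @ 2 + 44.643ms (1/7)
4. 669.643ms @ 15/7 + 44.643ms (1/7)
5. 714.286ms @ 16/7 + 89.286ms (2/7)
6. 803.571ms @ 18/7 + 44.643ms (1/7)
7. 848.214ms @ 19/7 + 44.643ms (1/7)
8. 892.857ms @ 20/7 + 44.643ms (1/7)
9. 937.5ms @ 3 + 312.5ms (1)

note 5 onset = 16/7b = 714.286ms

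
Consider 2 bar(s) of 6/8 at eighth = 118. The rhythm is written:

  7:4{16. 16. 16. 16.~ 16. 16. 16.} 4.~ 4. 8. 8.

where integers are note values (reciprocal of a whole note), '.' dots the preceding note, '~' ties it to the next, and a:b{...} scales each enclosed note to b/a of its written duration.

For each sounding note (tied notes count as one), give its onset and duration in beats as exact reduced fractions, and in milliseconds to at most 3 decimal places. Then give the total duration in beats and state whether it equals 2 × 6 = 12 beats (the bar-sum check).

1) 0.0ms=0b +217.918ms=3/7b
2) 217.918ms=3/7b +217.918ms=3/7b
3) 435.835ms=6/7b +217.918ms=3/7b
4) 653.753ms=9/7b +435.835ms=6/7b
5) 1089.588ms=15/7b +217.918ms=3/7b
6) 1307.506ms=18/7b +217.918ms=3/7b
7) 1525.424ms=3b +3050.847ms=6b
8) 4576.271ms=9b +762.712ms=3/2b
9) 5338.983ms=21/2b +762.712ms=3/2b
Σ=12b of 12 (118bpm 6/8) — PASS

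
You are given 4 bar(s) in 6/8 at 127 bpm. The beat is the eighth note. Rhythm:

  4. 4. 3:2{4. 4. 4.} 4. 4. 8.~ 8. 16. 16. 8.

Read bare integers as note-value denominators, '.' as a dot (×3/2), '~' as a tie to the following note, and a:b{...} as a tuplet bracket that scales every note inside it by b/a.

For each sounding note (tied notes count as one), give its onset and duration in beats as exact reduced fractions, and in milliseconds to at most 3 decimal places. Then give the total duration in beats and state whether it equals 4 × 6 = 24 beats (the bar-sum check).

1) 0.0ms=0b +1417.323ms=3b
2) 1417.323ms=3b +1417.323ms=3b
3) 2834.646ms=6b +944.882ms=2b
4) 3779.528ms=8b +944.882ms=2b
5) 4724.409ms=10b +944.882ms=2b
6) 5669.291ms=12b +1417.323ms=3b
7) 7086.614ms=15b +1417.323ms=3b
8) 8503.937ms=18b +1417.323ms=3b
9) 9921.26ms=21b +354.331ms=3/4b
10) 10275.591ms=87/4b +354.331ms=3/4b
11) 10629.921ms=45/2b +708.661ms=3/2b
Σ=24b of 24 (127bpm 6/8) — PASS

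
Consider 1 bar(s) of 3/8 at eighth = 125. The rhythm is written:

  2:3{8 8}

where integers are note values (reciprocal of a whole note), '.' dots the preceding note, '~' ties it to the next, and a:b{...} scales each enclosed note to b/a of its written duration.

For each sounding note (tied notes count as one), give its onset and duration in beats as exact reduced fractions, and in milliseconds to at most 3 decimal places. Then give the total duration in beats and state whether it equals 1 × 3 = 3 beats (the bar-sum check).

1) 0.0ms=0b +720.0ms=3/2b
2) 720.0ms=3/2b +720.0ms=3/2b
Σ=3b of 3 (125bpm 3/8) — PASS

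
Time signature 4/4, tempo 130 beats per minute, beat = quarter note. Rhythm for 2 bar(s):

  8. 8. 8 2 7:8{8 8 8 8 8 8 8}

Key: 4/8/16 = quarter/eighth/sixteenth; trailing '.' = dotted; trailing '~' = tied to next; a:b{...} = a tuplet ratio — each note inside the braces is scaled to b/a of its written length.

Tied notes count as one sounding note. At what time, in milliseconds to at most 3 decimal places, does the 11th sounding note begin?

note 11 onset = 52/7b = 3428.571ms

1. 0.0ms @ 0 + 346.154ms (3/4)
2. 346.154ms @ 3/4 + 346.154ms (3/4)
3. 692.308ms @ 3/2 + 230.769ms (1/2)
4. 923.077ms @ 2 + 923.077ms (2)
5. 1846.154ms @ 4 + 263.736ms (4/7)
6. 2109.89ms @ 32/7 + 263.736ms (4/7)
7. 2373.626ms @ 36/7 + 263.736ms (4/7)
8. 2637.363ms @ 40/7 + 263.736ms (4/7)
9. 2901.099ms @ 44/7 + 263.736ms (4/7)
10. 3164.835ms @ 48/7 + 263.736ms (4/7)
11. 3428.571ms @ 52/7 + 263.736ms (4/7)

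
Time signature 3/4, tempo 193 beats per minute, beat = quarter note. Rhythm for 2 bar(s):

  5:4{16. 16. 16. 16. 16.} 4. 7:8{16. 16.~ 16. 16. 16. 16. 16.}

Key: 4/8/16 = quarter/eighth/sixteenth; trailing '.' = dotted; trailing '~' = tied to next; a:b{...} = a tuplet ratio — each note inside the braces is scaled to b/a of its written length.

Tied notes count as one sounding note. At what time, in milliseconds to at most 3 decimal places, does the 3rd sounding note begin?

note 3 onset = 3/5b = 186.528ms

1. 0.0ms @ 0 + 93.264ms (3/10)
2. 93.264ms @ 3/10 + 93.264ms (3/10)
3. 186.528ms @ 3/5 + 93.264ms (3/10)
4. 279.793ms @ 9/10 + 93.264ms (3/10)
5. 373.057ms @ 6/5 + 93.264ms (3/10)
6. 466.321ms @ 3/2 + 466.321ms (3/2)
7. 932.642ms @ 3 + 133.235ms (3/7)
8. 1065.877ms @ 24/7 + 266.469ms (6/7)
9. 1332.346ms @ 30/7 + 133.235ms (3/7)
10. 1465.581ms @ 33/7 + 133.235ms (3/7)
11. 1598.816ms @ 36/7 + 133.235ms (3/7)
12. 1732.05ms @ 39/7 + 133.235ms (3/7)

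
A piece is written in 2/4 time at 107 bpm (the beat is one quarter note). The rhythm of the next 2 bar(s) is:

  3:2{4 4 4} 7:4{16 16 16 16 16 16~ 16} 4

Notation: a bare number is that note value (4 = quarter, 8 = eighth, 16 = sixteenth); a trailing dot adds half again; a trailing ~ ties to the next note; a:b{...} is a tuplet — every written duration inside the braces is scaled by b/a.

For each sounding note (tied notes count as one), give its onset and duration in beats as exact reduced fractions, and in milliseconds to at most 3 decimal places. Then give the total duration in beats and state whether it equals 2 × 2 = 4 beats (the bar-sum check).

1) 0.0ms=0b +373.832ms=2/3b
2) 373.832ms=2/3b +373.832ms=2/3b
3) 747.664ms=4/3b +373.832ms=2/3b
4) 1121.495ms=2b +80.107ms=1/7b
5) 1201.602ms=15/7b +80.107ms=1/7b
6) 1281.709ms=16/7b +80.107ms=1/7b
7) 1361.816ms=17/7b +80.107ms=1/7b
8) 1441.923ms=18/7b +80.107ms=1/7b
9) 1522.029ms=19/7b +160.214ms=2/7b
10) 1682.243ms=3b +560.748ms=1b
Σ=4b of 4 (107bpm 2/4) — PASS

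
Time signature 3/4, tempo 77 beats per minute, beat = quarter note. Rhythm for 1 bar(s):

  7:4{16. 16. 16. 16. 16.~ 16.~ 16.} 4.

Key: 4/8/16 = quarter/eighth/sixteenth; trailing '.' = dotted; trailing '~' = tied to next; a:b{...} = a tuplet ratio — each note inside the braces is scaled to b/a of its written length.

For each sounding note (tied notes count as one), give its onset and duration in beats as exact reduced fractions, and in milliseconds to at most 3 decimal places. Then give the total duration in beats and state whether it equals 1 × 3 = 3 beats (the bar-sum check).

1) 0.0ms=0b +166.976ms=3/14b
2) 166.976ms=3/14b +166.976ms=3/14b
3) 333.952ms=3/7b +166.976ms=3/14b
4) 500.928ms=9/14b +166.976ms=3/14b
5) 667.904ms=6/7b +500.928ms=9/14b
6) 1168.831ms=3/2b +1168.831ms=3/2b
Σ=3b of 3 (77bpm 3/4) — PASS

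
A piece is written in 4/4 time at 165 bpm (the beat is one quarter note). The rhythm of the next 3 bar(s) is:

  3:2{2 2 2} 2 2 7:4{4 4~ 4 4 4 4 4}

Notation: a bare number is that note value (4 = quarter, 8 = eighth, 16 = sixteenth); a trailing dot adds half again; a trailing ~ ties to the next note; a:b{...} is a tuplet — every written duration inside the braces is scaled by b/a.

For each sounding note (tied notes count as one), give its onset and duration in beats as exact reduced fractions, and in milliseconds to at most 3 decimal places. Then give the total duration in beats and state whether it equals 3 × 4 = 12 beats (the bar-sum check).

1) 0.0ms=0b +484.848ms=4/3b
2) 484.848ms=4/3b +484.848ms=4/3b
3) 969.697ms=8/3b +484.848ms=4/3b
4) 1454.545ms=4b +727.273ms=2b
5) 2181.818ms=6b +727.273ms=2b
6) 2909.091ms=8b +207.792ms=4/7b
7) 3116.883ms=60/7b +415.584ms=8/7b
8) 3532.468ms=68/7b +207.792ms=4/7b
9) 3740.26ms=72/7b +207.792ms=4/7b
10) 3948.052ms=76/7b +207.792ms=4/7b
11) 4155.844ms=80/7b +207.792ms=4/7b
Σ=12b of 12 (165bpm 4/4) — PASS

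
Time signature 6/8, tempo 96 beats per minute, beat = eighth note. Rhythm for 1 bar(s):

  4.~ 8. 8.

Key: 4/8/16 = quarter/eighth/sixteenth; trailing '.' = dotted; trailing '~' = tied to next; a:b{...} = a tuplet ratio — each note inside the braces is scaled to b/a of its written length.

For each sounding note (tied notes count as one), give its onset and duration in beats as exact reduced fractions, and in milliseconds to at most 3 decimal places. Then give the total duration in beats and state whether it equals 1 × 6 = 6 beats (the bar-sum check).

1) 0.0ms=0b +2812.5ms=9/2b
2) 2812.5ms=9/2b +937.5ms=3/2b
Σ=6b of 6 (96bpm 6/8) — PASS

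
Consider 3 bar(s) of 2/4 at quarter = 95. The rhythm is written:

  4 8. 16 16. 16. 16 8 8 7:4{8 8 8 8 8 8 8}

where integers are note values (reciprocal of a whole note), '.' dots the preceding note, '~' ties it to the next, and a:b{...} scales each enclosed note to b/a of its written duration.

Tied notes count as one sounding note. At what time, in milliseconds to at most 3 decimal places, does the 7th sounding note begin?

1. 0.0ms @ 0 + 631.579ms (1)
2. 631.579ms @ 1 + 473.684ms (3/4)
3. 1105.263ms @ 7/4 + 157.895ms (1/4)
4. 1263.158ms @ 2 + 236.842ms (3/8)
5. 1500.0ms @ 19/8 + 236.842ms (3/8)
6. 1736.842ms @ 11/4 + 157.895ms (1/4)
7. 1894.737ms @ 3 + 315.789ms (1/2)
8. 2210.526ms @ 7/2 + 315.789ms (1/2)
9. 2526.316ms @ 4 + 180.451ms (2/7)
10. 2706.767ms @ 30/7 + 180.451ms (2/7)
11. 2887.218ms @ 32/7 + 180.451ms (2/7)
12. 3067.669ms @ 34/7 + 180.451ms (2/7)
13. 3248.12ms @ 36/7 + 180.451ms (2/7)
14. 3428.571ms @ 38/7 + 180.451ms (2/7)
15. 3609.023ms @ 40/7 + 180.451ms (2/7)

note 7 onset = 3b = 1894.737ms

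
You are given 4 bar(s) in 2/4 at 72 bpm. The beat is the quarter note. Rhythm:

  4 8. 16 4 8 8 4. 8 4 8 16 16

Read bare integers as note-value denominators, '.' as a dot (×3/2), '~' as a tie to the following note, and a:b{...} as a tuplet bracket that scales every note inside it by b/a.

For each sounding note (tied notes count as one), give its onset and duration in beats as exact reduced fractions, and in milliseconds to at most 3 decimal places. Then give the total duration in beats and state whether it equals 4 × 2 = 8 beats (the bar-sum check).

1) 0.0ms=0b +833.333ms=1b
2) 833.333ms=1b +625.0ms=3/4b
3) 1458.333ms=7/4b +208.333ms=1/4b
4) 1666.667ms=2b +833.333ms=1b
5) 2500.0ms=3b +416.667ms=1/2b
6) 2916.667ms=7/2b +416.667ms=1/2b
7) 3333.333ms=4b +1250.0ms=3/2b
8) 4583.333ms=11/2b +416.667ms=1/2b
9) 5000.0ms=6b +833.333ms=1b
10) 5833.333ms=7b +416.667ms=1/2b
11) 6250.0ms=15/2b +208.333ms=1/4b
12) 6458.333ms=31/4b +208.333ms=1/4b
Σ=8b of 8 (72bpm 2/4) — PASS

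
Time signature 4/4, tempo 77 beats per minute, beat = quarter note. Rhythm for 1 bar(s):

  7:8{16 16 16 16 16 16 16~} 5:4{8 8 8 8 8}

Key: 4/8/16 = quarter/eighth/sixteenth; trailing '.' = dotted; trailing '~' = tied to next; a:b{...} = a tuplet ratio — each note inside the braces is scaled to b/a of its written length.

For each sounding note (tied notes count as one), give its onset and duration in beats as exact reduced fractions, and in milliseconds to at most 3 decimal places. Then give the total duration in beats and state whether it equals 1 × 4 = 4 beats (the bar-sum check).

1) 0.0ms=0b +222.635ms=2/7b
2) 222.635ms=2/7b +222.635ms=2/7b
3) 445.269ms=4/7b +222.635ms=2/7b
4) 667.904ms=6/7b +222.635ms=2/7b
5) 890.538ms=8/7b +222.635ms=2/7b
6) 1113.173ms=10/7b +222.635ms=2/7b
7) 1335.807ms=12/7b +534.323ms=24/35b
8) 1870.13ms=12/5b +311.688ms=2/5b
9) 2181.818ms=14/5b +311.688ms=2/5b
10) 2493.506ms=16/5b +311.688ms=2/5b
11) 2805.195ms=18/5b +311.688ms=2/5b
Σ=4b of 4 (77bpm 4/4) — PASS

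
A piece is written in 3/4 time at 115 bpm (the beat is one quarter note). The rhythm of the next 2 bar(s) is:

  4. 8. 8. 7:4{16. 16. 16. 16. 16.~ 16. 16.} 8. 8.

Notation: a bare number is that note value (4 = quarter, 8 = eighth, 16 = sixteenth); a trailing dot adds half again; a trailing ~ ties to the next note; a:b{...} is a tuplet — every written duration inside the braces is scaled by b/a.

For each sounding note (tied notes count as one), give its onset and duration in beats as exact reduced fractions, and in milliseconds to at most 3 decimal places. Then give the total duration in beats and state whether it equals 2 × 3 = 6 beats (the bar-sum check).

1) 0.0ms=0b +782.609ms=3/2b
2) 782.609ms=3/2b +391.304ms=3/4b
3) 1173.913ms=9/4b +391.304ms=3/4b
4) 1565.217ms=3b +111.801ms=3/14b
5) 1677.019ms=45/14b +111.801ms=3/14b
6) 1788.82ms=24/7b +111.801ms=3/14b
7) 1900.621ms=51/14b +111.801ms=3/14b
8) 2012.422ms=27/7b +223.602ms=3/7b
9) 2236.025ms=30/7b +111.801ms=3/14b
10) 2347.826ms=9/2b +391.304ms=3/4b
11) 2739.13ms=21/4b +391.304ms=3/4b
Σ=6b of 6 (115bpm 3/4) — PASS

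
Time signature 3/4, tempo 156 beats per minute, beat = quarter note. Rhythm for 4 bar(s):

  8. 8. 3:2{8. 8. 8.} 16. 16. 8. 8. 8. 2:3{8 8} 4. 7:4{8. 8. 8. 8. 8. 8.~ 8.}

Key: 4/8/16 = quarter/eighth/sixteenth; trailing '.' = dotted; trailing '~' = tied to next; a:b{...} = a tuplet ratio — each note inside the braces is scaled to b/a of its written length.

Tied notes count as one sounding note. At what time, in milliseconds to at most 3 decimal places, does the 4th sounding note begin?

1. 0.0ms @ 0 + 288.462ms (3/4)
2. 288.462ms @ 3/4 + 288.462ms (3/4)
3. 576.923ms @ 3/2 + 192.308ms (1/2)
4. 769.231ms @ 2 + 192.308ms (1/2)
5. 961.538ms @ 5/2 + 192.308ms (1/2)
6. 1153.846ms @ 3 + 144.231ms (3/8)
7. 1298.077ms @ 27/8 + 144.231ms (3/8)
8. 1442.308ms @ 15/4 + 288.462ms (3/4)
9. 1730.769ms @ 9/2 + 288.462ms (3/4)
10. 2019.231ms @ 21/4 + 288.462ms (3/4)
11. 2307.692ms @ 6 + 288.462ms (3/4)
12. 2596.154ms @ 27/4 + 288.462ms (3/4)
13. 2884.615ms @ 15/2 + 576.923ms (3/2)
14. 3461.538ms @ 9 + 164.835ms (3/7)
15. 3626.374ms @ 66/7 + 164.835ms (3/7)
16. 3791.209ms @ 69/7 + 164.835ms (3/7)
17. 3956.044ms @ 72/7 + 164.835ms (3/7)
18. 4120.879ms @ 75/7 + 164.835ms (3/7)
19. 4285.714ms @ 78/7 + 329.67ms (6/7)

note 4 onset = 2b = 769.231ms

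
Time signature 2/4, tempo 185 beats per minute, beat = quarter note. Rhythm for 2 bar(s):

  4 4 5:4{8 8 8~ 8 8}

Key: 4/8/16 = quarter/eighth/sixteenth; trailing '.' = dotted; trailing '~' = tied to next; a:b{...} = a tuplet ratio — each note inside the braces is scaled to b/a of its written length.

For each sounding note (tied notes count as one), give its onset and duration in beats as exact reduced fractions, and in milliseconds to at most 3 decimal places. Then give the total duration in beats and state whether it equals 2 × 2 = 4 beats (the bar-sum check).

1) 0.0ms=0b +324.324ms=1b
2) 324.324ms=1b +324.324ms=1b
3) 648.649ms=2b +129.73ms=2/5b
4) 778.378ms=12/5b +129.73ms=2/5b
5) 908.108ms=14/5b +259.459ms=4/5b
6) 1167.568ms=18/5b +129.73ms=2/5b
Σ=4b of 4 (185bpm 2/4) — PASS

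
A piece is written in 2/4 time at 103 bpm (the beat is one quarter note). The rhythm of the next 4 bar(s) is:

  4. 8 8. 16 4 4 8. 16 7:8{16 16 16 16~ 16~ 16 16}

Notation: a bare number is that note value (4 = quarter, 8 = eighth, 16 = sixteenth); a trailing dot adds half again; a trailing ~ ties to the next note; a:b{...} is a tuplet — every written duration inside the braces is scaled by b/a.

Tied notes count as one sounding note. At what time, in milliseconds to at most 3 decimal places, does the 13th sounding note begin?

1. 0.0ms @ 0 + 873.786ms (3/2)
2. 873.786ms @ 3/2 + 291.262ms (1/2)
3. 1165.049ms @ 2 + 436.893ms (3/4)
4. 1601.942ms @ 11/4 + 145.631ms (1/4)
5. 1747.573ms @ 3 + 582.524ms (1)
6. 2330.097ms @ 4 + 582.524ms (1)
7. 2912.621ms @ 5 + 436.893ms (3/4)
8. 3349.515ms @ 23/4 + 145.631ms (1/4)
9. 3495.146ms @ 6 + 166.436ms (2/7)
10. 3661.581ms @ 44/7 + 166.436ms (2/7)
11. 3828.017ms @ 46/7 + 166.436ms (2/7)
12. 3994.452ms @ 48/7 + 499.307ms (6/7)
13. 4493.759ms @ 54/7 + 166.436ms (2/7)

note 13 onset = 54/7b = 4493.759ms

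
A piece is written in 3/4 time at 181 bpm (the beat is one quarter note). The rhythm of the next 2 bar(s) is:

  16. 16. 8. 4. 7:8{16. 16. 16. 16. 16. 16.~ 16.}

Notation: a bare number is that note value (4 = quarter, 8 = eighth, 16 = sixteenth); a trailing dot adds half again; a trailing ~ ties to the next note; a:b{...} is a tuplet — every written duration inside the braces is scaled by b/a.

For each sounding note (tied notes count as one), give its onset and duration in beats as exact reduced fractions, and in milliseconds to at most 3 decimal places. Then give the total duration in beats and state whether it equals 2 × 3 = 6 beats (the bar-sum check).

1) 0.0ms=0b +124.309ms=3/8b
2) 124.309ms=3/8b +124.309ms=3/8b
3) 248.619ms=3/4b +248.619ms=3/4b
4) 497.238ms=3/2b +497.238ms=3/2b
5) 994.475ms=3b +142.068ms=3/7b
6) 1136.543ms=24/7b +142.068ms=3/7b
7) 1278.611ms=27/7b +142.068ms=3/7b
8) 1420.679ms=30/7b +142.068ms=3/7b
9) 1562.747ms=33/7b +142.068ms=3/7b
10) 1704.815ms=36/7b +284.136ms=6/7b
Σ=6b of 6 (181bpm 3/4) — PASS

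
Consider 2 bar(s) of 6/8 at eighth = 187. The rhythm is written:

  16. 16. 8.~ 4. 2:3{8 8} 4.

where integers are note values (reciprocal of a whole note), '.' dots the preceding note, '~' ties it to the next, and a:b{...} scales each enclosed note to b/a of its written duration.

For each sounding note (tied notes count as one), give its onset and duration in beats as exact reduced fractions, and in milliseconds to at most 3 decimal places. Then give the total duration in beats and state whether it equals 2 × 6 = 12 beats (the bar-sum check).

1) 0.0ms=0b +240.642ms=3/4b
2) 240.642ms=3/4b +240.642ms=3/4b
3) 481.283ms=3/2b +1443.85ms=9/2b
4) 1925.134ms=6b +481.283ms=3/2b
5) 2406.417ms=15/2b +481.283ms=3/2b
6) 2887.701ms=9b +962.567ms=3b
Σ=12b of 12 (187bpm 6/8) — PASS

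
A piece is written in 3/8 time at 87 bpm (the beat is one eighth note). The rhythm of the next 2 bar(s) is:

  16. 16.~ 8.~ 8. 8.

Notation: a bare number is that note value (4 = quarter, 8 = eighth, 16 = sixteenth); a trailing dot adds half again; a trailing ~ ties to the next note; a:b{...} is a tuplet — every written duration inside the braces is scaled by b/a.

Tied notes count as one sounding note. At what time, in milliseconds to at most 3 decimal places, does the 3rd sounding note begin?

note 3 onset = 9/2b = 3103.448ms

1. 0.0ms @ 0 + 517.241ms (3/4)
2. 517.241ms @ 3/4 + 2586.207ms (15/4)
3. 3103.448ms @ 9/2 + 1034.483ms (3/2)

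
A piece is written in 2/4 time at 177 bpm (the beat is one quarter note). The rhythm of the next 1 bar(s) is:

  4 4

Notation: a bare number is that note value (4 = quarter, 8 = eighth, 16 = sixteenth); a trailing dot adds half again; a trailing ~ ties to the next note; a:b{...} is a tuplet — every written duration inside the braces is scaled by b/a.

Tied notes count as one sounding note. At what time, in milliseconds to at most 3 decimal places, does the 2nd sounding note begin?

note 2 onset = 1b = 338.983ms

1. 0.0ms @ 0 + 338.983ms (1)
2. 338.983ms @ 1 + 338.983ms (1)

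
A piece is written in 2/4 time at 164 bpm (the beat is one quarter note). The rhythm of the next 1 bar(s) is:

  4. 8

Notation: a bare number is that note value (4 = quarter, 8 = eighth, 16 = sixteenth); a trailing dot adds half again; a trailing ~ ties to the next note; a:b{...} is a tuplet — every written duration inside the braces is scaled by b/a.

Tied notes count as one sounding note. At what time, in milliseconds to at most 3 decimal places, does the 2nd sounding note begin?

1. 0.0ms @ 0 + 548.78ms (3/2)
2. 548.78ms @ 3/2 + 182.927ms (1/2)

note 2 onset = 3/2b = 548.78ms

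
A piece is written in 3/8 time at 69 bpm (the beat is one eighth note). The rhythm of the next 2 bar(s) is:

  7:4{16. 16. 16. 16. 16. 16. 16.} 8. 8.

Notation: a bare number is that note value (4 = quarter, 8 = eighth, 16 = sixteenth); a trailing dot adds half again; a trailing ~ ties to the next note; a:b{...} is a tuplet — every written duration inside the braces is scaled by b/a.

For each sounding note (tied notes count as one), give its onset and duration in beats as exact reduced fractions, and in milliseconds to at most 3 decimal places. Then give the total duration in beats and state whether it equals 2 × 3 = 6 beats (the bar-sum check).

1) 0.0ms=0b +372.671ms=3/7b
2) 372.671ms=3/7b +372.671ms=3/7b
3) 745.342ms=6/7b +372.671ms=3/7b
4) 1118.012ms=9/7b +372.671ms=3/7b
5) 1490.683ms=12/7b +372.671ms=3/7b
6) 1863.354ms=15/7b +372.671ms=3/7b
7) 2236.025ms=18/7b +372.671ms=3/7b
8) 2608.696ms=3b +1304.348ms=3/2b
9) 3913.043ms=9/2b +1304.348ms=3/2b
Σ=6b of 6 (69bpm 3/8) — PASS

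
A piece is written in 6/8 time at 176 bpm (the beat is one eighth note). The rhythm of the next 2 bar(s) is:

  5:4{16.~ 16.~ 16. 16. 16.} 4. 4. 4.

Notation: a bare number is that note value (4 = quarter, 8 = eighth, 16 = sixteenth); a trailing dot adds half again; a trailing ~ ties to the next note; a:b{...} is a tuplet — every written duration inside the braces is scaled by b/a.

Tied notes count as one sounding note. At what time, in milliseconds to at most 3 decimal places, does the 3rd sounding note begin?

note 3 onset = 12/5b = 818.182ms

1. 0.0ms @ 0 + 613.636ms (9/5)
2. 613.636ms @ 9/5 + 204.545ms (3/5)
3. 818.182ms @ 12/5 + 204.545ms (3/5)
4. 1022.727ms @ 3 + 1022.727ms (3)
5. 2045.455ms @ 6 + 1022.727ms (3)
6. 3068.182ms @ 9 + 1022.727ms (3)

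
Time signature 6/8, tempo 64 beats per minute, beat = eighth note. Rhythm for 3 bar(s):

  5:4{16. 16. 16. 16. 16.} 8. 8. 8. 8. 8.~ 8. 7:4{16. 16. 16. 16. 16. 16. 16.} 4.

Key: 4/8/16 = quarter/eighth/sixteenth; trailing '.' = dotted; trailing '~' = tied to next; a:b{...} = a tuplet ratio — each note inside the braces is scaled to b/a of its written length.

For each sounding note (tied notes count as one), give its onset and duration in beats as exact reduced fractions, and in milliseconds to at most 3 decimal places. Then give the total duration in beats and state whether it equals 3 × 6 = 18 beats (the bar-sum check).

1) 0.0ms=0b +562.5ms=3/5b
2) 562.5ms=3/5b +562.5ms=3/5b
3) 1125.0ms=6/5b +562.5ms=3/5b
4) 1687.5ms=9/5b +562.5ms=3/5b
5) 2250.0ms=12/5b +562.5ms=3/5b
6) 2812.5ms=3b +1406.25ms=3/2b
7) 4218.75ms=9/2b +1406.25ms=3/2b
8) 5625.0ms=6b +1406.25ms=3/2b
9) 7031.25ms=15/2b +1406.25ms=3/2b
10) 8437.5ms=9b +2812.5ms=3b
11) 11250.0ms=12b +401.786ms=3/7b
12) 11651.786ms=87/7b +401.786ms=3/7b
13) 12053.571ms=90/7b +401.786ms=3/7b
14) 12455.357ms=93/7b +401.786ms=3/7b
15) 12857.143ms=96/7b +401.786ms=3/7b
16) 13258.929ms=99/7b +401.786ms=3/7b
17) 13660.714ms=102/7b +401.786ms=3/7b
18) 14062.5ms=15b +2812.5ms=3b
Σ=18b of 18 (64bpm 6/8) — PASS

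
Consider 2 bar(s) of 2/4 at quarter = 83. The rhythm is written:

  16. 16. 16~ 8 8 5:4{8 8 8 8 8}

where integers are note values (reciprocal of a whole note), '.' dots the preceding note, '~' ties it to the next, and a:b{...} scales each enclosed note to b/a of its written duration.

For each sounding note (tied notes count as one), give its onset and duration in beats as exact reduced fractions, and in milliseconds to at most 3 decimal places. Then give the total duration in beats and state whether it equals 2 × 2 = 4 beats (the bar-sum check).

1) 0.0ms=0b +271.084ms=3/8b
2) 271.084ms=3/8b +271.084ms=3/8b
3) 542.169ms=3/4b +542.169ms=3/4b
4) 1084.337ms=3/2b +361.446ms=1/2b
5) 1445.783ms=2b +289.157ms=2/5b
6) 1734.94ms=12/5b +289.157ms=2/5b
7) 2024.096ms=14/5b +289.157ms=2/5b
8) 2313.253ms=16/5b +289.157ms=2/5b
9) 2602.41ms=18/5b +289.157ms=2/5b
Σ=4b of 4 (83bpm 2/4) — PASS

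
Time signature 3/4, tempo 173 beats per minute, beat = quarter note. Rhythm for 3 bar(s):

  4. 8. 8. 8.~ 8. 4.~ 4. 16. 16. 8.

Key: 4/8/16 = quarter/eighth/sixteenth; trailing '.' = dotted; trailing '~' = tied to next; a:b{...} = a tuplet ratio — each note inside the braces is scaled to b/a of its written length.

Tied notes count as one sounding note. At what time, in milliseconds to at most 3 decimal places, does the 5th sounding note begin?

note 5 onset = 9/2b = 1560.694ms

1. 0.0ms @ 0 + 520.231ms (3/2)
2. 520.231ms @ 3/2 + 260.116ms (3/4)
3. 780.347ms @ 9/4 + 260.116ms (3/4)
4. 1040.462ms @ 3 + 520.231ms (3/2)
5. 1560.694ms @ 9/2 + 1040.462ms (3)
6. 2601.156ms @ 15/2 + 130.058ms (3/8)
7. 2731.214ms @ 63/8 + 130.058ms (3/8)
8. 2861.272ms @ 33/4 + 260.116ms (3/4)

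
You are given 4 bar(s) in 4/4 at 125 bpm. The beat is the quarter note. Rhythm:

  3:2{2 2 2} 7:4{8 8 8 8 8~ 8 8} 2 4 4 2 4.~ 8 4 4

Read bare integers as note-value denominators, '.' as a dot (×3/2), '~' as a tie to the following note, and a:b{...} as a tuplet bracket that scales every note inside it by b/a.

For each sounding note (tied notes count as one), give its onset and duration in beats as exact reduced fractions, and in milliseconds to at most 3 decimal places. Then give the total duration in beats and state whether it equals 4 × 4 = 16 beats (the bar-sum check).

1) 0.0ms=0b +640.0ms=4/3b
2) 640.0ms=4/3b +640.0ms=4/3b
3) 1280.0ms=8/3b +640.0ms=4/3b
4) 1920.0ms=4b +137.143ms=2/7b
5) 2057.143ms=30/7b +137.143ms=2/7b
6) 2194.286ms=32/7b +137.143ms=2/7b
7) 2331.429ms=34/7b +137.143ms=2/7b
8) 2468.571ms=36/7b +274.286ms=4/7b
9) 2742.857ms=40/7b +137.143ms=2/7b
10) 2880.0ms=6b +960.0ms=2b
11) 3840.0ms=8b +480.0ms=1b
12) 4320.0ms=9b +480.0ms=1b
13) 4800.0ms=10b +960.0ms=2b
14) 5760.0ms=12b +960.0ms=2b
15) 6720.0ms=14b +480.0ms=1b
16) 7200.0ms=15b +480.0ms=1b
Σ=16b of 16 (125bpm 4/4) — PASS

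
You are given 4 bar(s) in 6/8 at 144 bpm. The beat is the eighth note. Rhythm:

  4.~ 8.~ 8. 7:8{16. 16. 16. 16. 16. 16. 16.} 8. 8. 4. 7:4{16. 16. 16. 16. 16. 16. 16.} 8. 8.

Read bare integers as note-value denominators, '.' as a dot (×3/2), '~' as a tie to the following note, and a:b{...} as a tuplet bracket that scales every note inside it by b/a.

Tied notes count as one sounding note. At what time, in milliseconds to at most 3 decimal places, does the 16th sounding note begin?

1. 0.0ms @ 0 + 2500.0ms (6)
2. 2500.0ms @ 6 + 357.143ms (6/7)
3. 2857.143ms @ 48/7 + 357.143ms (6/7)
4. 3214.286ms @ 54/7 + 357.143ms (6/7)
5. 3571.429ms @ 60/7 + 357.143ms (6/7)
6. 3928.571ms @ 66/7 + 357.143ms (6/7)
7. 4285.714ms @ 72/7 + 357.143ms (6/7)
8. 4642.857ms @ 78/7 + 357.143ms (6/7)
9. 5000.0ms @ 12 + 625.0ms (3/2)
10. 5625.0ms @ 27/2 + 625.0ms (3/2)
11. 6250.0ms @ 15 + 1250.0ms (3)
12. 7500.0ms @ 18 + 178.571ms (3/7)
13. 7678.571ms @ 129/7 + 178.571ms (3/7)
14. 7857.143ms @ 132/7 + 178.571ms (3/7)
15. 8035.714ms @ 135/7 + 178.571ms (3/7)
16. 8214.286ms @ 138/7 + 178.571ms (3/7)
17. 8392.857ms @ 141/7 + 178.571ms (3/7)
18. 8571.429ms @ 144/7 + 178.571ms (3/7)
19. 8750.0ms @ 21 + 625.0ms (3/2)
20. 9375.0ms @ 45/2 + 625.0ms (3/2)

note 16 onset = 138/7b = 8214.286ms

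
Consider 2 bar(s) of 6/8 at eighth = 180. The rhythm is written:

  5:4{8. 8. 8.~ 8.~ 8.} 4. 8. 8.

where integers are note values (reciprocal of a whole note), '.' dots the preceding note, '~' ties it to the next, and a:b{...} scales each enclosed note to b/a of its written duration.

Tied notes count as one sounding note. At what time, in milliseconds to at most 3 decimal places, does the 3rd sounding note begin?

note 3 onset = 12/5b = 800.0ms

1. 0.0ms @ 0 + 400.0ms (6/5)
2. 400.0ms @ 6/5 + 400.0ms (6/5)
3. 800.0ms @ 12/5 + 1200.0ms (18/5)
4. 2000.0ms @ 6 + 1000.0ms (3)
5. 3000.0ms @ 9 + 500.0ms (3/2)
6. 3500.0ms @ 21/2 + 500.0ms (3/2)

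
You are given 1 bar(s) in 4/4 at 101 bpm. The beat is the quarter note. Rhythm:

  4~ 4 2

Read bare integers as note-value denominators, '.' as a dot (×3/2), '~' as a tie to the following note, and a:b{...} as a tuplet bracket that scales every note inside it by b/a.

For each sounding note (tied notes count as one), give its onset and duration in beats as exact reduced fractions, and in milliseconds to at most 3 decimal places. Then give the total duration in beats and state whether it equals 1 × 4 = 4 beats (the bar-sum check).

1) 0.0ms=0b +1188.119ms=2b
2) 1188.119ms=2b +1188.119ms=2b
Σ=4b of 4 (101bpm 4/4) — PASS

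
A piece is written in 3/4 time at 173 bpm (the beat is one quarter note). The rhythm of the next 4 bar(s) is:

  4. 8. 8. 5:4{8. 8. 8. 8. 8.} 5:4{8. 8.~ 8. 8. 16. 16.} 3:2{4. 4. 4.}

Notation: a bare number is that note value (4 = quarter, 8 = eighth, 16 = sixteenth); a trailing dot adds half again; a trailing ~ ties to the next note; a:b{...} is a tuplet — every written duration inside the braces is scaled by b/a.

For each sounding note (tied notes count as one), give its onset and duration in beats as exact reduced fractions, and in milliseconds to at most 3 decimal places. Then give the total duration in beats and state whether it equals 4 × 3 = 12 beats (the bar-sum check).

1) 0.0ms=0b +520.231ms=3/2b
2) 520.231ms=3/2b +260.116ms=3/4b
3) 780.347ms=9/4b +260.116ms=3/4b
4) 1040.462ms=3b +208.092ms=3/5b
5) 1248.555ms=18/5b +208.092ms=3/5b
6) 1456.647ms=21/5b +208.092ms=3/5b
7) 1664.74ms=24/5b +208.092ms=3/5b
8) 1872.832ms=27/5b +208.092ms=3/5b
9) 2080.925ms=6b +208.092ms=3/5b
10) 2289.017ms=33/5b +416.185ms=6/5b
11) 2705.202ms=39/5b +208.092ms=3/5b
12) 2913.295ms=42/5b +104.046ms=3/10b
13) 3017.341ms=87/10b +104.046ms=3/10b
14) 3121.387ms=9b +346.821ms=1b
15) 3468.208ms=10b +346.821ms=1b
16) 3815.029ms=11b +346.821ms=1b
Σ=12b of 12 (173bpm 3/4) — PASS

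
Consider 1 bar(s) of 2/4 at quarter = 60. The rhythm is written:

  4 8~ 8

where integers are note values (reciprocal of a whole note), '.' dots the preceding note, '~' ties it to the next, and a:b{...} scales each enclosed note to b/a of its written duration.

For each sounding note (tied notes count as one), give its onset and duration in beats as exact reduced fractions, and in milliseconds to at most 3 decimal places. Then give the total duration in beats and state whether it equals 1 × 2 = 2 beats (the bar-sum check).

1) 0.0ms=0b +1000.0ms=1b
2) 1000.0ms=1b +1000.0ms=1b
Σ=2b of 2 (60bpm 2/4) — PASS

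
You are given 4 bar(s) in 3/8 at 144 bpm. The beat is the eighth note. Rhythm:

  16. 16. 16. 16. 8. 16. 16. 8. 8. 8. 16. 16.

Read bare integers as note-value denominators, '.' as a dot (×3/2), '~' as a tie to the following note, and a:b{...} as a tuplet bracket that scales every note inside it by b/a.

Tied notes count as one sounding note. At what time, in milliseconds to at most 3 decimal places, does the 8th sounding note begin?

1. 0.0ms @ 0 + 312.5ms (3/4)
2. 312.5ms @ 3/4 + 312.5ms (3/4)
3. 625.0ms @ 3/2 + 312.5ms (3/4)
4. 937.5ms @ 9/4 + 312.5ms (3/4)
5. 1250.0ms @ 3 + 625.0ms (3/2)
6. 1875.0ms @ 9/2 + 312.5ms (3/4)
7. 2187.5ms @ 21/4 + 312.5ms (3/4)
8. 2500.0ms @ 6 + 625.0ms (3/2)
9. 3125.0ms @ 15/2 + 625.0ms (3/2)
10. 3750.0ms @ 9 + 625.0ms (3/2)
11. 4375.0ms @ 21/2 + 312.5ms (3/4)
12. 4687.5ms @ 45/4 + 312.5ms (3/4)

note 8 onset = 6b = 2500.0ms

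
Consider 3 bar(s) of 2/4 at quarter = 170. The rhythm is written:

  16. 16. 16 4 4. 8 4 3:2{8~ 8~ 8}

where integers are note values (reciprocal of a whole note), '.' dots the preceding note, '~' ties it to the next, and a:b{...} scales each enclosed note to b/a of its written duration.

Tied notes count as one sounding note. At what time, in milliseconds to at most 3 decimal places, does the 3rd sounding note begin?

note 3 onset = 3/4b = 264.706ms

1. 0.0ms @ 0 + 132.353ms (3/8)
2. 132.353ms @ 3/8 + 132.353ms (3/8)
3. 264.706ms @ 3/4 + 88.235ms (1/4)
4. 352.941ms @ 1 + 352.941ms (1)
5. 705.882ms @ 2 + 529.412ms (3/2)
6. 1235.294ms @ 7/2 + 176.471ms (1/2)
7. 1411.765ms @ 4 + 352.941ms (1)
8. 1764.706ms @ 5 + 352.941ms (1)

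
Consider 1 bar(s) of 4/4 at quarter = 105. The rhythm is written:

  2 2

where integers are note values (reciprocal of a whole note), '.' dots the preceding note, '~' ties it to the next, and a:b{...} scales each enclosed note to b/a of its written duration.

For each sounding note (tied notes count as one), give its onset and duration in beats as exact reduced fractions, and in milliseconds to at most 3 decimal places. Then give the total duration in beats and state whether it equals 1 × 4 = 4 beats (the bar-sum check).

1) 0.0ms=0b +1142.857ms=2b
2) 1142.857ms=2b +1142.857ms=2b
Σ=4b of 4 (105bpm 4/4) — PASS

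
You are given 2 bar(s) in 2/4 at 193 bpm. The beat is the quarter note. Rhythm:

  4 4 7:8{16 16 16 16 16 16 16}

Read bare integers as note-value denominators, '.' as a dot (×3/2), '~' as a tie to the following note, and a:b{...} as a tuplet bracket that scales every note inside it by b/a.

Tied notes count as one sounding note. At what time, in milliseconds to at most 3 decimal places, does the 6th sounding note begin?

note 6 onset = 20/7b = 888.231ms

1. 0.0ms @ 0 + 310.881ms (1)
2. 310.881ms @ 1 + 310.881ms (1)
3. 621.762ms @ 2 + 88.823ms (2/7)
4. 710.585ms @ 16/7 + 88.823ms (2/7)
5. 799.408ms @ 18/7 + 88.823ms (2/7)
6. 888.231ms @ 20/7 + 88.823ms (2/7)
7. 977.054ms @ 22/7 + 88.823ms (2/7)
8. 1065.877ms @ 24/7 + 88.823ms (2/7)
9. 1154.7ms @ 26/7 + 88.823ms (2/7)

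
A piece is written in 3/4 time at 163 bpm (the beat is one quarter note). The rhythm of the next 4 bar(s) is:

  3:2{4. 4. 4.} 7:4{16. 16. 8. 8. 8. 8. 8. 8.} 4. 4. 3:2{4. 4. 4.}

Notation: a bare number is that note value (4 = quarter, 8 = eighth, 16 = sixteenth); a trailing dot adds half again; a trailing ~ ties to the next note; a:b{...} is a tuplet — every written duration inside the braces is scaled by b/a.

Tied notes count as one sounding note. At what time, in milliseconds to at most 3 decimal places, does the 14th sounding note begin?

1. 0.0ms @ 0 + 368.098ms (1)
2. 368.098ms @ 1 + 368.098ms (1)
3. 736.196ms @ 2 + 368.098ms (1)
4. 1104.294ms @ 3 + 78.878ms (3/14)
5. 1183.173ms @ 45/14 + 78.878ms (3/14)
6. 1262.051ms @ 24/7 + 157.756ms (3/7)
7. 1419.807ms @ 27/7 + 157.756ms (3/7)
8. 1577.564ms @ 30/7 + 157.756ms (3/7)
9. 1735.32ms @ 33/7 + 157.756ms (3/7)
10. 1893.076ms @ 36/7 + 157.756ms (3/7)
11. 2050.833ms @ 39/7 + 157.756ms (3/7)
12. 2208.589ms @ 6 + 552.147ms (3/2)
13. 2760.736ms @ 15/2 + 552.147ms (3/2)
14. 3312.883ms @ 9 + 368.098ms (1)
15. 3680.982ms @ 10 + 368.098ms (1)
16. 4049.08ms @ 11 + 368.098ms (1)

note 14 onset = 9b = 3312.883ms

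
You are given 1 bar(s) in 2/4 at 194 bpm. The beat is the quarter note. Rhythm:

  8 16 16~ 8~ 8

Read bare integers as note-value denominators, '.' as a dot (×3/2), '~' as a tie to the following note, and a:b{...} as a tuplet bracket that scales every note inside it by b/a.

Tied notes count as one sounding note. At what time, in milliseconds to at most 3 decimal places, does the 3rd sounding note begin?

1. 0.0ms @ 0 + 154.639ms (1/2)
2. 154.639ms @ 1/2 + 77.32ms (1/4)
3. 231.959ms @ 3/4 + 386.598ms (5/4)

note 3 onset = 3/4b = 231.959ms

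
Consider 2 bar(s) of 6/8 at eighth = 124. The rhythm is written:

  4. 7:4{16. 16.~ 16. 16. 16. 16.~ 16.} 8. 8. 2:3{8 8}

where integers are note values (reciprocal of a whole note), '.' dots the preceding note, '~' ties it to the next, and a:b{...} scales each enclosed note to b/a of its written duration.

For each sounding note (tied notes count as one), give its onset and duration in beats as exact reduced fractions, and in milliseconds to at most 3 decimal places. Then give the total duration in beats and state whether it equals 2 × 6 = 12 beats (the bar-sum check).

1) 0.0ms=0b +1451.613ms=3b
2) 1451.613ms=3b +207.373ms=3/7b
3) 1658.986ms=24/7b +414.747ms=6/7b
4) 2073.733ms=30/7b +207.373ms=3/7b
5) 2281.106ms=33/7b +207.373ms=3/7b
6) 2488.479ms=36/7b +414.747ms=6/7b
7) 2903.226ms=6b +725.806ms=3/2b
8) 3629.032ms=15/2b +725.806ms=3/2b
9) 4354.839ms=9b +725.806ms=3/2b
10) 5080.645ms=21/2b +725.806ms=3/2b
Σ=12b of 12 (124bpm 6/8) — PASS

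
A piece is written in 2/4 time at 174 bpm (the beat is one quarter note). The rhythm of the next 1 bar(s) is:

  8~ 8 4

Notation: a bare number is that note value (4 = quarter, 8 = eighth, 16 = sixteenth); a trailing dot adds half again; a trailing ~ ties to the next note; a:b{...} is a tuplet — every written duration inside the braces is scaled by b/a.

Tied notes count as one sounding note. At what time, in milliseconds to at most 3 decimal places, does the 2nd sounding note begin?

note 2 onset = 1b = 344.828ms

1. 0.0ms @ 0 + 344.828ms (1)
2. 344.828ms @ 1 + 344.828ms (1)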